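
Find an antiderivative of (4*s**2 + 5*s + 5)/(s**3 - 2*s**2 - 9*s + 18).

28*log(s - 3)/3 - 31*log(s - 2)/5 + 13*log(s + 3)/15 + C

Factor the denominator: (s - 3)*(s - 2)*(s + 3).
Partial-fraction decomposition: 13/(15*(s + 3)) - 31/(5*(s - 2)) + 28/(3*(s - 3)).
Integrate each term: A/(s−a) contributes A·log|s−a|.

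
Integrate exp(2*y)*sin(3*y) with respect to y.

2*exp(2*y)*sin(3*y)/13 - 3*exp(2*y)*cos(3*y)/13 + C

Let I denote the integral. Integrate by parts with u = sin(3*y), dv = exp(2*y) dy, so v = exp(2*y)/2: I = exp(2*y)*sin(3*y)/2 − (3/2)·∫ exp(2*y)*cos(3*y) dy.
Apply parts again with u = cos(3*y), dv = exp(2*y) dy: ∫ exp(2*y)*cos(3*y) dy = exp(2*y)*cos(3*y)/2 + (3/2)·I. Substituting back brings back I: I = exp(2*y)*sin(3*y)/2 - 3*exp(2*y)*cos(3*y)/4 − (9/4)·I.
Solving for I: (1 + 9/4)·I equals the remaining terms, so I = (4/13)·(exp(2*y)*sin(3*y)/2 - 3*exp(2*y)*cos(3*y)/4).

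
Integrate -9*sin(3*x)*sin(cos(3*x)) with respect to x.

Let u = cos(3*x), so du = (-3*sin(3*x)) dx.
Rewriting, the integral becomes 3·∫ sin(u) du = 3·-cos(u).
Substituting back, u = cos(3*x).

-3*cos(cos(3*x)) + C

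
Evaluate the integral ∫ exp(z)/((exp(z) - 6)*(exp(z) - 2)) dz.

log(exp(z) - 6)/4 - log(exp(z) - 2)/4 + C

Let u = e^z, du = e^z dz.
The integral becomes ∫ du/((u-6)(u-2)); decompose into partial fractions.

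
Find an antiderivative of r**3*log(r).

r**4*log(r)/4 - r**4/16 + C

Use integration by parts with u = log(r), dv = r**3 dr.
Then du = 1/r dr and v = r**4/4.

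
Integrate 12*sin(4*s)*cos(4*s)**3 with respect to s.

Let u = cos(4*s), so du = (-4*sin(4*s)) ds.
Rewriting, the integral becomes -3·∫ u^3 du = -3·u^4/4.
Substituting back, u = cos(4*s).

-3*cos(4*s)**4/4 + C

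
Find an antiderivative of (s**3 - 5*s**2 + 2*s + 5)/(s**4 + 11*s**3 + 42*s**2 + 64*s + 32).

Factor the denominator: (s + 1)*(s + 2)*(s + 4)**2.
Partial-fraction decomposition: -65/(12*(s + 4)) - 49/(2*(s + 4)**2) + 27/(4*(s + 2)) - 1/(3*(s + 1)).
Integrate each term; A/(s−a) gives A·log|s−a|; A/(s−a)² gives −A/(s−a).

-log(s + 1)/3 + 27*log(s + 2)/4 - 65*log(s + 4)/12 + 49/(2*s + 8) + C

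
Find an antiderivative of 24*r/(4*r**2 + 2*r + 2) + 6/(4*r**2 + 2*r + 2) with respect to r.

3*log(4*r**2 + 2*r + 2) + C

Let u = 4*r**2 + 2*r + 2, so du = (8*r + 2) dr.
Rewriting, the integral becomes 3·∫ 1/u du = 3·log(u).
Substituting back, u = 4*r**2 + 2*r + 2.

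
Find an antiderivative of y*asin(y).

Use integration by parts with u = arcsin(y), dv = y dy.
Then du = 1/sqrt(-y**2 + 1) dy.

y**2*asin(y)/2 + y*sqrt(-y**2 + 1)/4 - asin(y)/4 + C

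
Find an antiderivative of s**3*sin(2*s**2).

Let u = s², du = 2s ds; rewrite as (1/2)∫ u^1·sin(2u) du.
Now integrate by parts 1 time.

-s**2*cos(2*s**2)/4 + sin(2*s**2)/8 + C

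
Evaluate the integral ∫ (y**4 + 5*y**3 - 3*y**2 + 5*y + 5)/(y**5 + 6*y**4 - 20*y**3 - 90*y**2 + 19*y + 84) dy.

Factor the denominator: (y - 4)*(y - 1)*(y + 1)*(y + 3)*(y + 7).
Partial-fraction decomposition: 509/(2112*(y + 7)) + 13/(32*(y + 3)) - 7/(120*(y + 1)) - 13/(192*(y - 1)) + 79/(165*(y - 4)).
Integrate each term: A/(y−a) contributes A·log|y−a|.

79*log(y - 4)/165 - 13*log(y - 1)/192 - 7*log(y + 1)/120 + 13*log(y + 3)/32 + 509*log(y + 7)/2112 + C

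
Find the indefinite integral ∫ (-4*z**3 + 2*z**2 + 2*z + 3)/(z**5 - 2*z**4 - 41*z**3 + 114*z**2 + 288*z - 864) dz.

6351*log(z - 4)/4900 - 3*log(z - 3)/2 - 41*log(z + 3)/294 + 103*log(z + 6)/300 + 213/(70*z - 280) + C

Factor the denominator: (z - 4)**2*(z - 3)*(z + 3)*(z + 6).
Partial-fraction decomposition: 103/(300*(z + 6)) - 41/(294*(z + 3)) - 3/(2*(z - 3)) + 6351/(4900*(z - 4)) - 213/(70*(z - 4)**2).
Integrate each term; A/(z−a) gives A·log|z−a|; A/(z−a)² gives −A/(z−a).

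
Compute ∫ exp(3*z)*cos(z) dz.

exp(3*z)*sin(z)/10 + 3*exp(3*z)*cos(z)/10 + C

Let I denote the integral. Integrate by parts with u = cos(z), dv = exp(3*z) dz, so v = exp(3*z)/3: I = exp(3*z)*cos(z)/3 + (1/3)·∫ exp(3*z)*sin(z) dz.
Apply parts again with u = sin(z), dv = exp(3*z) dz: ∫ exp(3*z)*sin(z) dz = exp(3*z)*sin(z)/3 − (1/3)·I. Substituting back brings back I: I = exp(3*z)*sin(z)/9 + exp(3*z)*cos(z)/3 − (1/9)·I.
Solving for I: (1 + 1/9)·I equals the remaining terms, so I = (9/10)·(exp(3*z)*sin(z)/9 + exp(3*z)*cos(z)/3).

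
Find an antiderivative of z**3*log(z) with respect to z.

Use integration by parts with u = log(z), dv = z**3 dz.
Then du = 1/z dz and v = z**4/4.

z**4*log(z)/4 - z**4/16 + C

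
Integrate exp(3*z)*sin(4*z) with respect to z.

3*exp(3*z)*sin(4*z)/25 - 4*exp(3*z)*cos(4*z)/25 + C

Let I denote the integral. Integrate by parts with u = sin(4*z), dv = exp(3*z) dz, so v = exp(3*z)/3: I = exp(3*z)*sin(4*z)/3 − (4/3)·∫ exp(3*z)*cos(4*z) dz.
Apply parts again with u = cos(4*z), dv = exp(3*z) dz: ∫ exp(3*z)*cos(4*z) dz = exp(3*z)*cos(4*z)/3 + (4/3)·I. Substituting back brings back I: I = exp(3*z)*sin(4*z)/3 - 4*exp(3*z)*cos(4*z)/9 − (16/9)·I.
Solving for I: (1 + 16/9)·I equals the remaining terms, so I = (9/25)·(exp(3*z)*sin(4*z)/3 - 4*exp(3*z)*cos(4*z)/9).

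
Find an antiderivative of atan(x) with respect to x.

Use integration by parts with u = arctan(x), dv = dx.
Then du = 1/(x**2 + 1) dx.

x*atan(x) - log(x**2 + 1)/2 + C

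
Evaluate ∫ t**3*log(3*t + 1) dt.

Use integration by parts with u = log(3*t + 1), dv = t**3 dt.
Then du = 3/(3*t + 1) dt and v = t**4/4.

t**4*log(3*t + 1)/4 - t**4/16 + t**3/36 - t**2/72 + t/108 - log(3*t + 1)/324 + C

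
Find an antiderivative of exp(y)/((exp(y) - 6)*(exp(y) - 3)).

Let u = e^y, du = e^y dy.
The integral becomes ∫ du/((u-3)(u-6)); decompose into partial fractions.

log(exp(y) - 6)/3 - log(exp(y) - 3)/3 + C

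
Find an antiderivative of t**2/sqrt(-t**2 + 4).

Substitute t = 2·sin(θ), so dt = 2·cos(θ) dθ and the radical becomes sqrt(-t**2 + 4) = 2·cos(θ) by the Pythagorean identity.
Integrate the resulting trig expression in θ, then back-substitute θ = asin(t/2), sin(θ) = t/2, cos(θ) = sqrt(-t**2 + 4)/2 (absorbing any constant into C).

-t*sqrt(-t**2 + 4)/2 + 2*asin(t/2) + C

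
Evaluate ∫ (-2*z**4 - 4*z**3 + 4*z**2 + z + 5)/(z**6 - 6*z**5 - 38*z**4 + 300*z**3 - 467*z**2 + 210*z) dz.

log(z)/42 - 3301*log(z - 6)/1950 + 41*log(z - 5)/24 - 137*log(z - 1)/1600 + 809*log(z + 7)/17472 - 1/(40*z - 40) + C

Factor the denominator: z*(z - 6)*(z - 5)*(z - 1)**2*(z + 7).
Partial-fraction decomposition: 809/(17472*(z + 7)) - 137/(1600*(z - 1)) + 1/(40*(z - 1)**2) + 41/(24*(z - 5)) - 3301/(1950*(z - 6)) + 1/(42*z).
Integrate each term; A/(z−a) gives A·log|z−a|; A/(z−a)² gives −A/(z−a).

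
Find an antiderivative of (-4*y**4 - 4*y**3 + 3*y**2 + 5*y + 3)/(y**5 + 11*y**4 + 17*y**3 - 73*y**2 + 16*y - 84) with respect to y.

-71*log(y - 2)/360 + 4239*log(y + 6)/296 - 8117*log(y + 7)/450 - 159*log(y**2 + 1)/3700 + 103*atan(y)/1850 + C

Factor the denominator: (y - 2)*(y + 6)*(y + 7)*(y**2 + 1).
Partial-fraction decomposition: -(159*y - 103)/(1850*(y**2 + 1)) - 8117/(450*(y + 7)) + 4239/(296*(y + 6)) - 71/(360*(y - 2)).
Integrate each term; A/(y−a) gives A·log|y−a|; the (By+D)/(y²+p²) term gives a log and an atan.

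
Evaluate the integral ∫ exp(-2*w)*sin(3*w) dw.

-2*exp(-2*w)*sin(3*w)/13 - 3*exp(-2*w)*cos(3*w)/13 + C

Let I denote the integral. Integrate by parts with u = sin(3*w), dv = exp(-2*w) dw, so v = -exp(-2*w)/2: I = -exp(-2*w)*sin(3*w)/2 + (3/2)·∫ exp(-2*w)*cos(3*w) dw.
Apply parts again with u = cos(3*w), dv = exp(-2*w) dw: ∫ exp(-2*w)*cos(3*w) dw = -exp(-2*w)*cos(3*w)/2 − (3/2)·I. Substituting back brings back I: I = -exp(-2*w)*sin(3*w)/2 - 3*exp(-2*w)*cos(3*w)/4 − (9/4)·I.
Solving for I: (1 + 9/4)·I equals the remaining terms, so I = (4/13)·(-exp(-2*w)*sin(3*w)/2 - 3*exp(-2*w)*cos(3*w)/4).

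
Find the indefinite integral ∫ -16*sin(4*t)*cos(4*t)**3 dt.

cos(4*t)**4 + C

Let u = cos(4*t), so du = (-4*sin(4*t)) dt.
Rewriting, the integral becomes 4·∫ u^3 du = 4·u^4/4.
Substituting back, u = cos(4*t).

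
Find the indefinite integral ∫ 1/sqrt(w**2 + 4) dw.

Substitute w = 2·tan(θ), so dw = 2·sec(θ)^2 dθ and the radical becomes sqrt(w**2 + 4) = 2·sec(θ) by the Pythagorean identity.
Integrate the resulting trig expression in θ, then back-substitute tan(θ) = w/2, sec(θ) = sqrt(w**2 + 4)/2 (absorbing any constant into C).

log(w + sqrt(w**2 + 4)) + C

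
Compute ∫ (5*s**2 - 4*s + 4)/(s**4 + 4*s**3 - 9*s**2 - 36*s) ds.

Factor the denominator: s*(s - 3)*(s + 3)*(s + 4).
Partial-fraction decomposition: -25/(7*(s + 4)) + 61/(18*(s + 3)) + 37/(126*(s - 3)) - 1/(9*s).
Integrate each term: A/(s−a) contributes A·log|s−a|.

-log(s)/9 + 37*log(s - 3)/126 + 61*log(s + 3)/18 - 25*log(s + 4)/7 + C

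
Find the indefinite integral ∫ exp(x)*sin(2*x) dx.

exp(x)*sin(2*x)/5 - 2*exp(x)*cos(2*x)/5 + C

Let I denote the integral. Integrate by parts with u = sin(2*x), dv = exp(x) dx, so v = exp(x): I = exp(x)*sin(2*x) − 2·∫ exp(x)*cos(2*x) dx.
Apply parts again with u = cos(2*x), dv = exp(x) dx: ∫ exp(x)*cos(2*x) dx = exp(x)*cos(2*x) + 2·I. Substituting back brings back I: I = exp(x)*sin(2*x) - 2*exp(x)*cos(2*x) − 4·I.
Solving for I: (1 + 4)·I equals the remaining terms, so I = (1/5)·(exp(x)*sin(2*x) - 2*exp(x)*cos(2*x)).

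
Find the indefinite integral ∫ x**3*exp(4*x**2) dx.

(4*x**2 - 1)*exp(4*x**2)/32 + C

Let u = x², du = 2x dx; rewrite as (1/2)∫ u^1·exp(4u) du.
Now integrate by parts 1 time.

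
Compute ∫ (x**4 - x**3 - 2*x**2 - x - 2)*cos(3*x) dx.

Use integration by parts with u = x**4 - x**3 - 2*x**2 - x - 2, dv = cos(3*x) dx, so v = sin(3*x)/3.
Apply parts 4 times (tabular method): alternate signs, differentiate u down to 0, integrate dv up.

x**4*sin(3*x)/3 - x**3*sin(3*x)/3 + 4*x**3*cos(3*x)/9 - 10*x**2*sin(3*x)/9 - x**2*cos(3*x)/3 - x*sin(3*x)/9 - 20*x*cos(3*x)/27 - 34*sin(3*x)/81 - cos(3*x)/27 + C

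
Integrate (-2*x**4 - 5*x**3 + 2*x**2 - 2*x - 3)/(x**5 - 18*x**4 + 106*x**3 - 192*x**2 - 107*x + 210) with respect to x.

Factor the denominator: (x - 7)*(x - 6)*(x - 5)*(x - 1)*(x + 1).
Partial-fraction decomposition: 1/(168*(x + 1)) + 1/(24*(x - 1)) - 919/(24*(x - 5)) + 723/(7*(x - 6)) - 1609/(24*(x - 7)).
Integrate each term: A/(x−a) contributes A·log|x−a|.

-1609*log(x - 7)/24 + 723*log(x - 6)/7 - 919*log(x - 5)/24 + log(x - 1)/24 + log(x + 1)/168 + C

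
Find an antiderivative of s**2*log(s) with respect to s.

s**3*log(s)/3 - s**3/9 + C

Use integration by parts with u = log(s), dv = s**2 ds.
Then du = 1/s ds and v = s**3/3.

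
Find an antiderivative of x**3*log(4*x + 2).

x**4*log(4*x + 2)/4 - x**4/16 + x**3/24 - x**2/32 + x/32 - log(2*x + 1)/64 + C

Use integration by parts with u = log(4*x + 2), dv = x**3 dx.
Then du = 4/(4*x + 2) dx and v = x**4/4.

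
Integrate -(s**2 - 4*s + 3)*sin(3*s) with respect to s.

Use integration by parts with u = s**2 - 4*s + 3, dv = -sin(3*s) ds, so v = cos(3*s)/3.
Apply parts 2 times (tabular method): alternate signs, differentiate u down to 0, integrate dv up.

s**2*cos(3*s)/3 - 2*s*sin(3*s)/9 - 4*s*cos(3*s)/3 + 4*sin(3*s)/9 + 25*cos(3*s)/27 + C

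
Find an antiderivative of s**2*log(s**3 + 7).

Let u = s**3 + 7, so du = (3*s**2) ds.
The integral becomes (1/3)·∫ log(u) du; integrate by parts with u′=log(u), dv′=du.

s**3*log(s**3 + 7)/3 - s**3/3 + 7*log(s**3 + 7)/3 + C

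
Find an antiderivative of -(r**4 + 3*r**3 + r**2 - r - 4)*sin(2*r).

r**4*cos(2*r)/2 - r**3*sin(2*r) + 3*r**3*cos(2*r)/2 - 9*r**2*sin(2*r)/4 - r**2*cos(2*r) + r*sin(2*r) - 11*r*cos(2*r)/4 + 11*sin(2*r)/8 - 3*cos(2*r)/2 + C

Use integration by parts with u = r**4 + 3*r**3 + r**2 - r - 4, dv = -sin(2*r) dr, so v = cos(2*r)/2.
Apply parts 4 times (tabular method): alternate signs, differentiate u down to 0, integrate dv up.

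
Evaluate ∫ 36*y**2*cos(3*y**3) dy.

Let u = 3*y**3, so du = (9*y**2) dy.
Rewriting, the integral becomes 4·∫ cos(u) du = 4·sin(u).
Substituting back, u = 3*y**3.

4*sin(3*y**3) + C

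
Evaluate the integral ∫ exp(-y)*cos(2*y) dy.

Let I denote the integral. Integrate by parts with u = cos(2*y), dv = exp(-y) dy, so v = -exp(-y): I = -exp(-y)*cos(2*y) − 2·∫ exp(-y)*sin(2*y) dy.
Apply parts again with u = sin(2*y), dv = exp(-y) dy: ∫ exp(-y)*sin(2*y) dy = -exp(-y)*sin(2*y) + 2·I. Substituting back brings back I: I = 2*exp(-y)*sin(2*y) - exp(-y)*cos(2*y) − 4·I.
Solving for I: (1 + 4)·I equals the remaining terms, so I = (1/5)·(2*exp(-y)*sin(2*y) - exp(-y)*cos(2*y)).

2*exp(-y)*sin(2*y)/5 - exp(-y)*cos(2*y)/5 + C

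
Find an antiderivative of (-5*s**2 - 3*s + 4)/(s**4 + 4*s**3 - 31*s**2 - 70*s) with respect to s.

-2*log(s)/35 - 34*log(s - 5)/105 - log(s + 2)/7 + 11*log(s + 7)/21 + C

Factor the denominator: s*(s - 5)*(s + 2)*(s + 7).
Partial-fraction decomposition: 11/(21*(s + 7)) - 1/(7*(s + 2)) - 34/(105*(s - 5)) - 2/(35*s).
Integrate each term: A/(s−a) contributes A·log|s−a|.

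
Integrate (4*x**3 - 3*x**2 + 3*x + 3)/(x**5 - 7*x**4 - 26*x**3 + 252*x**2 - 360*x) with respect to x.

Factor the denominator: x*(x - 6)*(x - 5)*(x - 2)*(x + 6).
Partial-fraction decomposition: -329/(2112*(x + 6)) + 29/(192*(x - 2)) - 443/(165*(x - 5)) + 259/(96*(x - 6)) - 1/(120*x).
Integrate each term: A/(x−a) contributes A·log|x−a|.

-log(x)/120 + 259*log(x - 6)/96 - 443*log(x - 5)/165 + 29*log(x - 2)/192 - 329*log(x + 6)/2112 + C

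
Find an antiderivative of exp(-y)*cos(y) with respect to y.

exp(-y)*sin(y)/2 - exp(-y)*cos(y)/2 + C

Let I denote the integral. Integrate by parts with u = cos(y), dv = exp(-y) dy, so v = -exp(-y): I = -exp(-y)*cos(y) − ∫ exp(-y)*sin(y) dy.
Apply parts again with u = sin(y), dv = exp(-y) dy: ∫ exp(-y)*sin(y) dy = -exp(-y)*sin(y) + I. Substituting back brings back I: I = exp(-y)*sin(y) - exp(-y)*cos(y) − I.
Solving for I: (1 + 1)·I equals the remaining terms, so I = (1/2)·(exp(-y)*sin(y) - exp(-y)*cos(y)).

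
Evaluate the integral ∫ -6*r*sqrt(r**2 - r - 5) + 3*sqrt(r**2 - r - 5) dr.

Let u = r**2 - r - 5, so du = (2*r - 1) dr.
Rewriting, the integral becomes -3·∫ √u du = -3·(2/3)u^(3/2).
Substituting back, u = r**2 - r - 5.

-2*(r**2 - r - 5)**(3/2) + C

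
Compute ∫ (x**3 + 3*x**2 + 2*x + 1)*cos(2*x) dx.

x**3*sin(2*x)/2 + 3*x**2*sin(2*x)/2 + 3*x**2*cos(2*x)/4 + x*sin(2*x)/4 + 3*x*cos(2*x)/2 - sin(2*x)/4 + cos(2*x)/8 + C

Use integration by parts with u = x**3 + 3*x**2 + 2*x + 1, dv = cos(2*x) dx, so v = sin(2*x)/2.
Apply parts 3 times (tabular method): alternate signs, differentiate u down to 0, integrate dv up.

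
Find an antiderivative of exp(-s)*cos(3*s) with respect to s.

3*exp(-s)*sin(3*s)/10 - exp(-s)*cos(3*s)/10 + C

Let I denote the integral. Integrate by parts with u = cos(3*s), dv = exp(-s) ds, so v = -exp(-s): I = -exp(-s)*cos(3*s) − 3·∫ exp(-s)*sin(3*s) ds.
Apply parts again with u = sin(3*s), dv = exp(-s) ds: ∫ exp(-s)*sin(3*s) ds = -exp(-s)*sin(3*s) + 3·I. Substituting back brings back I: I = 3*exp(-s)*sin(3*s) - exp(-s)*cos(3*s) − 9·I.
Solving for I: (1 + 9)·I equals the remaining terms, so I = (1/10)·(3*exp(-s)*sin(3*s) - exp(-s)*cos(3*s)).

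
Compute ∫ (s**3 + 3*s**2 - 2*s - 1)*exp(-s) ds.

Use integration by parts with u = s**3 + 3*s**2 - 2*s - 1, dv = exp(-s) ds, so v = -exp(-s).
Apply parts 3 times (tabular method): alternate signs, differentiate u down to 0, integrate dv up.

(-s**3 - 6*s**2 - 10*s - 9)*exp(-s) + C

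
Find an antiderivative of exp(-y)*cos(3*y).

Let I denote the integral. Integrate by parts with u = cos(3*y), dv = exp(-y) dy, so v = -exp(-y): I = -exp(-y)*cos(3*y) − 3·∫ exp(-y)*sin(3*y) dy.
Apply parts again with u = sin(3*y), dv = exp(-y) dy: ∫ exp(-y)*sin(3*y) dy = -exp(-y)*sin(3*y) + 3·I. Substituting back brings back I: I = 3*exp(-y)*sin(3*y) - exp(-y)*cos(3*y) − 9·I.
Solving for I: (1 + 9)·I equals the remaining terms, so I = (1/10)·(3*exp(-y)*sin(3*y) - exp(-y)*cos(3*y)).

3*exp(-y)*sin(3*y)/10 - exp(-y)*cos(3*y)/10 + C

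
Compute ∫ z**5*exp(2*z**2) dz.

Let u = z², du = 2z dz; rewrite as (1/2)∫ u^2·exp(2u) du.
Now integrate by parts 2 times.

(2*z**4 - 2*z**2 + 1)*exp(2*z**2)/8 + C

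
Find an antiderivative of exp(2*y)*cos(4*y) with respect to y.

exp(2*y)*sin(4*y)/5 + exp(2*y)*cos(4*y)/10 + C

Let I denote the integral. Integrate by parts with u = cos(4*y), dv = exp(2*y) dy, so v = exp(2*y)/2: I = exp(2*y)*cos(4*y)/2 + 2·∫ exp(2*y)*sin(4*y) dy.
Apply parts again with u = sin(4*y), dv = exp(2*y) dy: ∫ exp(2*y)*sin(4*y) dy = exp(2*y)*sin(4*y)/2 − 2·I. Substituting back brings back I: I = exp(2*y)*sin(4*y) + exp(2*y)*cos(4*y)/2 − 4·I.
Solving for I: (1 + 4)·I equals the remaining terms, so I = (1/5)·(exp(2*y)*sin(4*y) + exp(2*y)*cos(4*y)/2).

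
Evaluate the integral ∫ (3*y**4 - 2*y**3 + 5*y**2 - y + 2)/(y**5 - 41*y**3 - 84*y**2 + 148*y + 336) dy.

6757*log(y - 7)/4950 - 13*log(y - 2)/150 + 11*log(y + 2)/9 - 347*log(y + 3)/50 + 491*log(y + 4)/66 + C

Factor the denominator: (y - 7)*(y - 2)*(y + 2)*(y + 3)*(y + 4).
Partial-fraction decomposition: 491/(66*(y + 4)) - 347/(50*(y + 3)) + 11/(9*(y + 2)) - 13/(150*(y - 2)) + 6757/(4950*(y - 7)).
Integrate each term: A/(y−a) contributes A·log|y−a|.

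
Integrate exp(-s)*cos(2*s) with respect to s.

2*exp(-s)*sin(2*s)/5 - exp(-s)*cos(2*s)/5 + C

Let I denote the integral. Integrate by parts with u = cos(2*s), dv = exp(-s) ds, so v = -exp(-s): I = -exp(-s)*cos(2*s) − 2·∫ exp(-s)*sin(2*s) ds.
Apply parts again with u = sin(2*s), dv = exp(-s) ds: ∫ exp(-s)*sin(2*s) ds = -exp(-s)*sin(2*s) + 2·I. Substituting back brings back I: I = 2*exp(-s)*sin(2*s) - exp(-s)*cos(2*s) − 4·I.
Solving for I: (1 + 4)·I equals the remaining terms, so I = (1/5)·(2*exp(-s)*sin(2*s) - exp(-s)*cos(2*s)).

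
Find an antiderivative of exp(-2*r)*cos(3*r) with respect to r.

Let I denote the integral. Integrate by parts with u = cos(3*r), dv = exp(-2*r) dr, so v = -exp(-2*r)/2: I = -exp(-2*r)*cos(3*r)/2 − (3/2)·∫ exp(-2*r)*sin(3*r) dr.
Apply parts again with u = sin(3*r), dv = exp(-2*r) dr: ∫ exp(-2*r)*sin(3*r) dr = -exp(-2*r)*sin(3*r)/2 + (3/2)·I. Substituting back brings back I: I = 3*exp(-2*r)*sin(3*r)/4 - exp(-2*r)*cos(3*r)/2 − (9/4)·I.
Solving for I: (1 + 9/4)·I equals the remaining terms, so I = (4/13)·(3*exp(-2*r)*sin(3*r)/4 - exp(-2*r)*cos(3*r)/2).

3*exp(-2*r)*sin(3*r)/13 - 2*exp(-2*r)*cos(3*r)/13 + C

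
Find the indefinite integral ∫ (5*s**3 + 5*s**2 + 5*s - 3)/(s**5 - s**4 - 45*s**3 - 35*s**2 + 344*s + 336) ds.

Factor the denominator: (s - 7)*(s - 3)*(s + 1)*(s + 4)**2.
Partial-fraction decomposition: -12902/(53361*(s + 4)) + 263/(231*(s + 4)**2) - 1/(36*(s + 1)) - 12/(49*(s - 3)) + 249/(484*(s - 7)).
Integrate each term; A/(s−a) gives A·log|s−a|; A/(s−a)² gives −A/(s−a).

249*log(s - 7)/484 - 12*log(s - 3)/49 - log(s + 1)/36 - 12902*log(s + 4)/53361 - 263/(231*s + 924) + C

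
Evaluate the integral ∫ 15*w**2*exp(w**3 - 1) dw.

Let u = w**3 - 1, so du = (3*w**2) dw.
Rewriting, the integral becomes 5·∫ e^u du = 5·e^u.
Substituting back, u = w**3 - 1.

5*exp(w**3 - 1) + C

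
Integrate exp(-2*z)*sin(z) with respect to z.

-2*exp(-2*z)*sin(z)/5 - exp(-2*z)*cos(z)/5 + C

Let I denote the integral. Integrate by parts with u = sin(z), dv = exp(-2*z) dz, so v = -exp(-2*z)/2: I = -exp(-2*z)*sin(z)/2 + (1/2)·∫ exp(-2*z)*cos(z) dz.
Apply parts again with u = cos(z), dv = exp(-2*z) dz: ∫ exp(-2*z)*cos(z) dz = -exp(-2*z)*cos(z)/2 − (1/2)·I. Substituting back brings back I: I = -exp(-2*z)*sin(z)/2 - exp(-2*z)*cos(z)/4 − (1/4)·I.
Solving for I: (1 + 1/4)·I equals the remaining terms, so I = (4/5)·(-exp(-2*z)*sin(z)/2 - exp(-2*z)*cos(z)/4).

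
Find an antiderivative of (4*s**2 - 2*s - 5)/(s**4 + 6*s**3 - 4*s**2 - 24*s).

Factor the denominator: s*(s - 2)*(s + 2)*(s + 6).
Partial-fraction decomposition: -151/(192*(s + 6)) + 15/(32*(s + 2)) + 7/(64*(s - 2)) + 5/(24*s).
Integrate each term: A/(s−a) contributes A·log|s−a|.

5*log(s)/24 + 7*log(s - 2)/64 + 15*log(s + 2)/32 - 151*log(s + 6)/192 + C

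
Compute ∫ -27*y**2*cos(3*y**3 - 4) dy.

Let u = 3*y**3 - 4, so du = (9*y**2) dy.
Rewriting, the integral becomes -3·∫ cos(u) du = -3·sin(u).
Substituting back, u = 3*y**3 - 4.

-3*sin(3*y**3 - 4) + C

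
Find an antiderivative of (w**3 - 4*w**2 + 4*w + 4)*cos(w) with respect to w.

w**3*sin(w) - 4*w**2*sin(w) + 3*w**2*cos(w) - 2*w*sin(w) - 8*w*cos(w) + 12*sin(w) - 2*cos(w) + C

Use integration by parts with u = w**3 - 4*w**2 + 4*w + 4, dv = cos(w) dw, so v = sin(w).
Apply parts 3 times (tabular method): alternate signs, differentiate u down to 0, integrate dv up.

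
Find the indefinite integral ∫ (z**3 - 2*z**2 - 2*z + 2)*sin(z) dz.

-z**3*cos(z) + 3*z**2*sin(z) + 2*z**2*cos(z) - 4*z*sin(z) + 8*z*cos(z) - 8*sin(z) - 6*cos(z) + C

Use integration by parts with u = z**3 - 2*z**2 - 2*z + 2, dv = sin(z) dz, so v = -cos(z).
Apply parts 3 times (tabular method): alternate signs, differentiate u down to 0, integrate dv up.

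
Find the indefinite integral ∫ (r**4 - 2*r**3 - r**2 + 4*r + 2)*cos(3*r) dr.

r**4*sin(3*r)/3 - 2*r**3*sin(3*r)/3 + 4*r**3*cos(3*r)/9 - 7*r**2*sin(3*r)/9 - 2*r**2*cos(3*r)/3 + 16*r*sin(3*r)/9 - 14*r*cos(3*r)/27 + 68*sin(3*r)/81 + 16*cos(3*r)/27 + C

Use integration by parts with u = r**4 - 2*r**3 - r**2 + 4*r + 2, dv = cos(3*r) dr, so v = sin(3*r)/3.
Apply parts 4 times (tabular method): alternate signs, differentiate u down to 0, integrate dv up.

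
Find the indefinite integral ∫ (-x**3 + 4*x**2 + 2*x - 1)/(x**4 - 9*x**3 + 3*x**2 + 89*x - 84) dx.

Factor the denominator: (x - 7)*(x - 4)*(x - 1)*(x + 3).
Partial-fraction decomposition: -1/(5*(x + 3)) + 1/(18*(x - 1)) - 1/(9*(x - 4)) - 67/(90*(x - 7)).
Integrate each term: A/(x−a) contributes A·log|x−a|.

-67*log(x - 7)/90 - log(x - 4)/9 + log(x - 1)/18 - log(x + 3)/5 + C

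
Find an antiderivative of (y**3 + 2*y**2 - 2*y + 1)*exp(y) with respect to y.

(y**3 - y**2 + 1)*exp(y) + C

Use integration by parts with u = y**3 + 2*y**2 - 2*y + 1, dv = exp(y) dy, so v = exp(y).
Apply parts 3 times (tabular method): alternate signs, differentiate u down to 0, integrate dv up.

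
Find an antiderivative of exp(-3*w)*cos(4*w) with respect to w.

Let I denote the integral. Integrate by parts with u = cos(4*w), dv = exp(-3*w) dw, so v = -exp(-3*w)/3: I = -exp(-3*w)*cos(4*w)/3 − (4/3)·∫ exp(-3*w)*sin(4*w) dw.
Apply parts again with u = sin(4*w), dv = exp(-3*w) dw: ∫ exp(-3*w)*sin(4*w) dw = -exp(-3*w)*sin(4*w)/3 + (4/3)·I. Substituting back brings back I: I = 4*exp(-3*w)*sin(4*w)/9 - exp(-3*w)*cos(4*w)/3 − (16/9)·I.
Solving for I: (1 + 16/9)·I equals the remaining terms, so I = (9/25)·(4*exp(-3*w)*sin(4*w)/9 - exp(-3*w)*cos(4*w)/3).

4*exp(-3*w)*sin(4*w)/25 - 3*exp(-3*w)*cos(4*w)/25 + C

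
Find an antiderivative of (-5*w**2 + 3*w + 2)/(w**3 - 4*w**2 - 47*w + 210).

-160*log(w - 6)/13 + 9*log(w - 5) - 22*log(w + 7)/13 + C

Factor the denominator: (w - 6)*(w - 5)*(w + 7).
Partial-fraction decomposition: -22/(13*(w + 7)) + 9/(w - 5) - 160/(13*(w - 6)).
Integrate each term: A/(w−a) contributes A·log|w−a|.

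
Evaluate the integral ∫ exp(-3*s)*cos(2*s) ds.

Let I denote the integral. Integrate by parts with u = cos(2*s), dv = exp(-3*s) ds, so v = -exp(-3*s)/3: I = -exp(-3*s)*cos(2*s)/3 − (2/3)·∫ exp(-3*s)*sin(2*s) ds.
Apply parts again with u = sin(2*s), dv = exp(-3*s) ds: ∫ exp(-3*s)*sin(2*s) ds = -exp(-3*s)*sin(2*s)/3 + (2/3)·I. Substituting back brings back I: I = 2*exp(-3*s)*sin(2*s)/9 - exp(-3*s)*cos(2*s)/3 − (4/9)·I.
Solving for I: (1 + 4/9)·I equals the remaining terms, so I = (9/13)·(2*exp(-3*s)*sin(2*s)/9 - exp(-3*s)*cos(2*s)/3).

2*exp(-3*s)*sin(2*s)/13 - 3*exp(-3*s)*cos(2*s)/13 + C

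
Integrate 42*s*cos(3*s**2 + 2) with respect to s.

Let u = 3*s**2 + 2, so du = (6*s) ds.
Rewriting, the integral becomes 7·∫ cos(u) du = 7·sin(u).
Substituting back, u = 3*s**2 + 2.

7*sin(3*s**2 + 2) + C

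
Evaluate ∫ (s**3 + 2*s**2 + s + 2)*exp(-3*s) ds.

(-s**3 - 3*s**2 - 3*s - 3)*exp(-3*s)/3 + C

Use integration by parts with u = s**3 + 2*s**2 + s + 2, dv = exp(-3*s) ds, so v = -exp(-3*s)/3.
Apply parts 3 times (tabular method): alternate signs, differentiate u down to 0, integrate dv up.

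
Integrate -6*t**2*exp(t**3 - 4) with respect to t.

-2*exp(t**3 - 4) + C

Let u = t**3 - 4, so du = (3*t**2) dt.
Rewriting, the integral becomes -2·∫ e^u du = -2·e^u.
Substituting back, u = t**3 - 4.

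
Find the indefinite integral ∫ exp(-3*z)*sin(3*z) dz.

Let I denote the integral. Integrate by parts with u = sin(3*z), dv = exp(-3*z) dz, so v = -exp(-3*z)/3: I = -exp(-3*z)*sin(3*z)/3 + ∫ exp(-3*z)*cos(3*z) dz.
Apply parts again with u = cos(3*z), dv = exp(-3*z) dz: ∫ exp(-3*z)*cos(3*z) dz = -exp(-3*z)*cos(3*z)/3 − I. Substituting back brings back I: I = -exp(-3*z)*sin(3*z)/3 - exp(-3*z)*cos(3*z)/3 − I.
Solving for I: (1 + 1)·I equals the remaining terms, so I = (1/2)·(-exp(-3*z)*sin(3*z)/3 - exp(-3*z)*cos(3*z)/3).

-exp(-3*z)*sin(3*z)/6 - exp(-3*z)*cos(3*z)/6 + C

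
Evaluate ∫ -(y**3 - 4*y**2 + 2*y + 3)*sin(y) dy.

Use integration by parts with u = y**3 - 4*y**2 + 2*y + 3, dv = -sin(y) dy, so v = cos(y).
Apply parts 3 times (tabular method): alternate signs, differentiate u down to 0, integrate dv up.

y**3*cos(y) - 3*y**2*sin(y) - 4*y**2*cos(y) + 8*y*sin(y) - 4*y*cos(y) + 4*sin(y) + 11*cos(y) + C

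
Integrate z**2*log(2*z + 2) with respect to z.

z**3*log(2*z + 2)/3 - z**3/9 + z**2/6 - z/3 + log(z + 1)/3 + C

Use integration by parts with u = log(2*z + 2), dv = z**2 dz.
Then du = 2/(2*z + 2) dz and v = z**3/3.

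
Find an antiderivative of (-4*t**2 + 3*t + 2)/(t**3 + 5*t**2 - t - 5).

log(t - 1)/12 + 5*log(t + 1)/8 - 113*log(t + 5)/24 + C

Factor the denominator: (t - 1)*(t + 1)*(t + 5).
Partial-fraction decomposition: -113/(24*(t + 5)) + 5/(8*(t + 1)) + 1/(12*(t - 1)).
Integrate each term: A/(t−a) contributes A·log|t−a|.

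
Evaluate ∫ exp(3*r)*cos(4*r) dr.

4*exp(3*r)*sin(4*r)/25 + 3*exp(3*r)*cos(4*r)/25 + C

Let I denote the integral. Integrate by parts with u = cos(4*r), dv = exp(3*r) dr, so v = exp(3*r)/3: I = exp(3*r)*cos(4*r)/3 + (4/3)·∫ exp(3*r)*sin(4*r) dr.
Apply parts again with u = sin(4*r), dv = exp(3*r) dr: ∫ exp(3*r)*sin(4*r) dr = exp(3*r)*sin(4*r)/3 − (4/3)·I. Substituting back brings back I: I = 4*exp(3*r)*sin(4*r)/9 + exp(3*r)*cos(4*r)/3 − (16/9)·I.
Solving for I: (1 + 16/9)·I equals the remaining terms, so I = (9/25)·(4*exp(3*r)*sin(4*r)/9 + exp(3*r)*cos(4*r)/3).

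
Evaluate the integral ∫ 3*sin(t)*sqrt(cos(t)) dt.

Let u = cos(t), so du = (-sin(t)) dt.
Rewriting, the integral becomes -3·∫ √u du = -3·(2/3)u^(3/2).
Substituting back, u = cos(t).

-2*cos(t)**(3/2) + C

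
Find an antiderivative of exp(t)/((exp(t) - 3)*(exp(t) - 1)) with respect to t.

Let u = e^t, du = e^t dt.
The integral becomes ∫ du/((u-3)(u-1)); decompose into partial fractions.

log(exp(t) - 3)/2 - log(exp(t) - 1)/2 + C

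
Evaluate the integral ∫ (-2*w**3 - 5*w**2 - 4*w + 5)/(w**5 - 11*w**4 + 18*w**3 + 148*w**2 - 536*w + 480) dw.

Factor the denominator: (w - 6)*(w - 5)*(w - 2)**2*(w + 4).
Partial-fraction decomposition: 23/(1080*(w + 4)) - 257/(288*(w - 2)) - 13/(24*(w - 2)**2) + 130/(27*(w - 5)) - 631/(160*(w - 6)).
Integrate each term; A/(w−a) gives A·log|w−a|; A/(w−a)² gives −A/(w−a).

-631*log(w - 6)/160 + 130*log(w - 5)/27 - 257*log(w - 2)/288 + 23*log(w + 4)/1080 + 13/(24*w - 48) + C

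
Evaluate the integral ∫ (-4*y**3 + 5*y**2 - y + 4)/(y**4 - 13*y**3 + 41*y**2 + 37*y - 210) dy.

Factor the denominator: (y - 7)*(y - 5)*(y - 3)*(y + 2).
Partial-fraction decomposition: -58/(315*(y + 2)) - 31/(20*(y - 3)) + 94/(7*(y - 5)) - 565/(36*(y - 7)).
Integrate each term: A/(y−a) contributes A·log|y−a|.

-565*log(y - 7)/36 + 94*log(y - 5)/7 - 31*log(y - 3)/20 - 58*log(y + 2)/315 + C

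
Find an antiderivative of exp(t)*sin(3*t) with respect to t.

exp(t)*sin(3*t)/10 - 3*exp(t)*cos(3*t)/10 + C

Let I denote the integral. Integrate by parts with u = sin(3*t), dv = exp(t) dt, so v = exp(t): I = exp(t)*sin(3*t) − 3·∫ exp(t)*cos(3*t) dt.
Apply parts again with u = cos(3*t), dv = exp(t) dt: ∫ exp(t)*cos(3*t) dt = exp(t)*cos(3*t) + 3·I. Substituting back brings back I: I = exp(t)*sin(3*t) - 3*exp(t)*cos(3*t) − 9·I.
Solving for I: (1 + 9)·I equals the remaining terms, so I = (1/10)·(exp(t)*sin(3*t) - 3*exp(t)*cos(3*t)).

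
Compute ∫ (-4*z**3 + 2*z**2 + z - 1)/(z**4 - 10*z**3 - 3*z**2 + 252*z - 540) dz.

-2413*log(z - 6)/1089 - 11*log(z - 3)/9 - 68*log(z + 5)/121 + 787/(33*z - 198) + C

Factor the denominator: (z - 6)**2*(z - 3)*(z + 5).
Partial-fraction decomposition: -68/(121*(z + 5)) - 11/(9*(z - 3)) - 2413/(1089*(z - 6)) - 787/(33*(z - 6)**2).
Integrate each term; A/(z−a) gives A·log|z−a|; A/(z−a)² gives −A/(z−a).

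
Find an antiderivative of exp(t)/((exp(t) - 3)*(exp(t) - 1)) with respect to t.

log(exp(t) - 3)/2 - log(exp(t) - 1)/2 + C

Let u = e^t, du = e^t dt.
The integral becomes ∫ du/((u-3)(u-1)); decompose into partial fractions.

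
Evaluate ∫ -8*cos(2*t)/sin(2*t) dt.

Let u = sin(2*t), so du = (2*cos(2*t)) dt.
Rewriting, the integral becomes -4·∫ 1/u du = -4·log(u).
Substituting back, u = sin(2*t).

-4*log(sin(2*t)) + C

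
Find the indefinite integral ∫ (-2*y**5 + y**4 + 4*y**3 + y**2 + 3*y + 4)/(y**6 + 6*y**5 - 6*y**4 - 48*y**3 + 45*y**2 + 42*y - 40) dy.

Factor the denominator: (y - 2)*(y - 1)**2*(y + 1)*(y + 4)*(y + 5).
Partial-fraction decomposition: -6389/(1008*(y + 5)) + 1028/(225*(y + 4)) - 1/(144*(y + 1)) - 187/(900*(y - 1)) - 11/(60*(y - 1)**2) - 1/(63*(y - 2)).
Integrate each term; A/(y−a) gives A·log|y−a|; A/(y−a)² gives −A/(y−a).

-log(y - 2)/63 - 187*log(y - 1)/900 - log(y + 1)/144 + 1028*log(y + 4)/225 - 6389*log(y + 5)/1008 + 11/(60*y - 60) + C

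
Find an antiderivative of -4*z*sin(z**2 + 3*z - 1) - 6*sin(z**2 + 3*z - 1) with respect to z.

Let u = z**2 + 3*z - 1, so du = (2*z + 3) dz.
Rewriting, the integral becomes -2·∫ sin(u) du = -2·-cos(u).
Substituting back, u = z**2 + 3*z - 1.

2*cos(z**2 + 3*z - 1) + C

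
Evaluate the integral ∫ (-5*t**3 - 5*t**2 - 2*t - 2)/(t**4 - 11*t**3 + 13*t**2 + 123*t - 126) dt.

-494*log(t - 7)/15 + 1274*log(t - 6)/45 - 7*log(t - 1)/60 - 47*log(t + 3)/180 + C

Factor the denominator: (t - 7)*(t - 6)*(t - 1)*(t + 3).
Partial-fraction decomposition: -47/(180*(t + 3)) - 7/(60*(t - 1)) + 1274/(45*(t - 6)) - 494/(15*(t - 7)).
Integrate each term: A/(t−a) contributes A·log|t−a|.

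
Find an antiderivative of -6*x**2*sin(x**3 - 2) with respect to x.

Let u = x**3 - 2, so du = (3*x**2) dx.
Rewriting, the integral becomes -2·∫ sin(u) du = -2·-cos(u).
Substituting back, u = x**3 - 2.

2*cos(x**3 - 2) + C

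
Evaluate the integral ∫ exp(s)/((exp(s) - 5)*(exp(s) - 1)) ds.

log(exp(s) - 5)/4 - log(exp(s) - 1)/4 + C

Let u = e^s, du = e^s ds.
The integral becomes ∫ du/((u-5)(u-1)); decompose into partial fractions.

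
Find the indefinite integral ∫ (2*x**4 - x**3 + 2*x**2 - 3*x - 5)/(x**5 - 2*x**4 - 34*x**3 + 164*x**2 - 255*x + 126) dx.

Factor the denominator: (x - 3)**2*(x - 2)*(x - 1)*(x + 7).
Partial-fraction decomposition: 1753/(2400*(x + 7)) + 5/(32*(x - 1)) + 7/(3*(x - 2)) - 61/(50*(x - 3)) + 139/(20*(x - 3)**2).
Integrate each term; A/(x−a) gives A·log|x−a|; A/(x−a)² gives −A/(x−a).

-61*log(x - 3)/50 + 7*log(x - 2)/3 + 5*log(x - 1)/32 + 1753*log(x + 7)/2400 - 139/(20*x - 60) + C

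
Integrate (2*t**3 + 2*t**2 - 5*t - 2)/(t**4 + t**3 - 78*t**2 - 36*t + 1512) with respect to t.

Factor the denominator: (t - 6)**2*(t + 6)*(t + 7).
Partial-fraction decomposition: 555/(169*(t + 7)) - 83/(36*(t + 6)) + 6215/(6084*(t - 6)) + 118/(39*(t - 6)**2).
Integrate each term; A/(t−a) gives A·log|t−a|; A/(t−a)² gives −A/(t−a).

6215*log(t - 6)/6084 - 83*log(t + 6)/36 + 555*log(t + 7)/169 - 118/(39*t - 234) + C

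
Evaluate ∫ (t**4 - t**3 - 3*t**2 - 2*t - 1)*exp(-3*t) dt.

(-27*t**4 - 9*t**3 + 72*t**2 + 102*t + 61)*exp(-3*t)/81 + C

Use integration by parts with u = t**4 - t**3 - 3*t**2 - 2*t - 1, dv = exp(-3*t) dt, so v = -exp(-3*t)/3.
Apply parts 4 times (tabular method): alternate signs, differentiate u down to 0, integrate dv up.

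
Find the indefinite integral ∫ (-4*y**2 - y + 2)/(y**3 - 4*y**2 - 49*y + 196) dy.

-67*log(y - 7)/14 + 2*log(y - 4) - 17*log(y + 7)/14 + C

Factor the denominator: (y - 7)*(y - 4)*(y + 7).
Partial-fraction decomposition: -17/(14*(y + 7)) + 2/(y - 4) - 67/(14*(y - 7)).
Integrate each term: A/(y−a) contributes A·log|y−a|.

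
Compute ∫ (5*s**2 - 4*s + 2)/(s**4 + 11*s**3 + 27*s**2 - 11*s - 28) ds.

3*log(s - 1)/80 - 11*log(s + 1)/36 + 98*log(s + 4)/45 - 275*log(s + 7)/144 + C

Factor the denominator: (s - 1)*(s + 1)*(s + 4)*(s + 7).
Partial-fraction decomposition: -275/(144*(s + 7)) + 98/(45*(s + 4)) - 11/(36*(s + 1)) + 3/(80*(s - 1)).
Integrate each term: A/(s−a) contributes A·log|s−a|.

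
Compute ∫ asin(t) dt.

t*asin(t) + sqrt(-t**2 + 1) + C

Use integration by parts with u = arcsin(t), dv = dt.
Then du = 1/sqrt(-t**2 + 1) dt.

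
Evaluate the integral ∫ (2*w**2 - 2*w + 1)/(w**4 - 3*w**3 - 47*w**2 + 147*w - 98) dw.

Factor the denominator: (w - 7)*(w - 2)*(w - 1)*(w + 7).
Partial-fraction decomposition: -113/(1008*(w + 7)) + 1/(48*(w - 1)) - 1/(9*(w - 2)) + 17/(84*(w - 7)).
Integrate each term: A/(w−a) contributes A·log|w−a|.

17*log(w - 7)/84 - log(w - 2)/9 + log(w - 1)/48 - 113*log(w + 7)/1008 + C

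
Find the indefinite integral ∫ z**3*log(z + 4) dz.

Use integration by parts with u = log(z + 4), dv = z**3 dz.
Then du = 1/(z + 4) dz and v = z**4/4.

z**4*log(z + 4)/4 - z**4/16 + z**3/3 - 2*z**2 + 16*z - 64*log(z + 4) + C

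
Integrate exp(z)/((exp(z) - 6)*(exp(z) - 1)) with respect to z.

Let u = e^z, du = e^z dz.
The integral becomes ∫ du/((u-1)(u-6)); decompose into partial fractions.

log(exp(z) - 6)/5 - log(exp(z) - 1)/5 + C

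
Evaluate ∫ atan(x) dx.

x*atan(x) - log(x**2 + 1)/2 + C

Use integration by parts with u = arctan(x), dv = dx.
Then du = 1/(x**2 + 1) dx.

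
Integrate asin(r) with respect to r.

Use integration by parts with u = arcsin(r), dv = dr.
Then du = 1/sqrt(-r**2 + 1) dr.

r*asin(r) + sqrt(-r**2 + 1) + C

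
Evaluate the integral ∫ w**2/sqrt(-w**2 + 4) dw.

Substitute w = 2·sin(θ), so dw = 2·cos(θ) dθ and the radical becomes sqrt(-w**2 + 4) = 2·cos(θ) by the Pythagorean identity.
Integrate the resulting trig expression in θ, then back-substitute θ = asin(w/2), sin(θ) = w/2, cos(θ) = sqrt(-w**2 + 4)/2 (absorbing any constant into C).

-w*sqrt(-w**2 + 4)/2 + 2*asin(w/2) + C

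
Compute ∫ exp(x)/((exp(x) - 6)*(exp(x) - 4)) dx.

log(exp(x) - 6)/2 - log(exp(x) - 4)/2 + C

Let u = e^x, du = e^x dx.
The integral becomes ∫ du/((u-4)(u-6)); decompose into partial fractions.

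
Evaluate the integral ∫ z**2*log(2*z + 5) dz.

Use integration by parts with u = log(2*z + 5), dv = z**2 dz.
Then du = 2/(2*z + 5) dz and v = z**3/3.

z**3*log(2*z + 5)/3 - z**3/9 + 5*z**2/12 - 25*z/12 + 125*log(2*z + 5)/24 + C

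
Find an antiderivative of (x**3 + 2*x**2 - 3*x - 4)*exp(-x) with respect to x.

(-x**3 - 5*x**2 - 7*x - 3)*exp(-x) + C

Use integration by parts with u = x**3 + 2*x**2 - 3*x - 4, dv = exp(-x) dx, so v = -exp(-x).
Apply parts 3 times (tabular method): alternate signs, differentiate u down to 0, integrate dv up.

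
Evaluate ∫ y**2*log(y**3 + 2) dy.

Let u = y**3 + 2, so du = (3*y**2) dy.
The integral becomes (1/3)·∫ log(u) du; integrate by parts with u′=log(u), dv′=du.

y**3*log(y**3 + 2)/3 - y**3/3 + 2*log(y**3 + 2)/3 + C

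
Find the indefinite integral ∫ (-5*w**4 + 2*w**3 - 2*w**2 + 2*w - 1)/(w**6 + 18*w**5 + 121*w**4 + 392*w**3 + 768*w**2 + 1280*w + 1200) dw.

Factor the denominator: (w + 2)*(w + 5)**2*(w + 6)*(w**2 + 4).
Partial-fraction decomposition: (2377*w + 643)/(33640*(w**2 + 4)) + 6997/(160*(w + 6)) - 328672/(7569*(w + 5)) + 3436/(87*(w + 5)**2) - 109/(288*(w + 2)).
Integrate each term; A/(w−a) gives A·log|w−a|; the (Bw+D)/(w²+p²) term gives a log and an atan.

-109*log(w + 2)/288 - 328672*log(w + 5)/7569 + 6997*log(w + 6)/160 + 2377*log(w**2 + 4)/67280 + 643*atan(w/2)/67280 - 3436/(87*w + 435) + C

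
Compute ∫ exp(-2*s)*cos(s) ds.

Let I denote the integral. Integrate by parts with u = cos(s), dv = exp(-2*s) ds, so v = -exp(-2*s)/2: I = -exp(-2*s)*cos(s)/2 − (1/2)·∫ exp(-2*s)*sin(s) ds.
Apply parts again with u = sin(s), dv = exp(-2*s) ds: ∫ exp(-2*s)*sin(s) ds = -exp(-2*s)*sin(s)/2 + (1/2)·I. Substituting back brings back I: I = exp(-2*s)*sin(s)/4 - exp(-2*s)*cos(s)/2 − (1/4)·I.
Solving for I: (1 + 1/4)·I equals the remaining terms, so I = (4/5)·(exp(-2*s)*sin(s)/4 - exp(-2*s)*cos(s)/2).

exp(-2*s)*sin(s)/5 - 2*exp(-2*s)*cos(s)/5 + C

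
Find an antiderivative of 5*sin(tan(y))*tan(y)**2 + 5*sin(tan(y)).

Let u = tan(y), so du = (tan(y)**2 + 1) dy.
Rewriting, the integral becomes 5·∫ sin(u) du = 5·-cos(u).
Substituting back, u = tan(y).

-5*cos(tan(y)) + C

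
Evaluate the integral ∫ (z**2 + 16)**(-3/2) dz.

z/(16*sqrt(z**2 + 16)) + C

Substitute z = 4·tan(θ), so dz = 4·sec(θ)^2 dθ and the radical becomes sqrt(z**2 + 16) = 4·sec(θ) by the Pythagorean identity.
Integrate the resulting trig expression in θ, then back-substitute tan(θ) = z/4, sec(θ) = sqrt(z**2 + 16)/4 (absorbing any constant into C).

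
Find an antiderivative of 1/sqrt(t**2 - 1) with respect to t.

Substitute t = sec(θ), so dt = sec(θ)*tan(θ) dθ and the radical becomes sqrt(t**2 - 1) = tan(θ) by the Pythagorean identity.
Integrate the resulting trig expression in θ, then back-substitute sec(θ) = t, tan(θ) = sqrt(t**2 - 1) (absorbing any constant into C).

log(t + sqrt(t**2 - 1)) + C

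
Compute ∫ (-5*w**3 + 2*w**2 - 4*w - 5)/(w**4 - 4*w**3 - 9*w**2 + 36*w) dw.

Factor the denominator: w*(w - 4)*(w - 3)*(w + 3).
Partial-fraction decomposition: -80/(63*(w + 3)) + 67/(9*(w - 3)) - 309/(28*(w - 4)) - 5/(36*w).
Integrate each term: A/(w−a) contributes A·log|w−a|.

-5*log(w)/36 - 309*log(w - 4)/28 + 67*log(w - 3)/9 - 80*log(w + 3)/63 + C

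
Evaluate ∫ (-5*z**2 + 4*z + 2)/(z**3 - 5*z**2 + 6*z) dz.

Factor the denominator: z*(z - 3)*(z - 2).
Partial-fraction decomposition: 5/(z - 2) - 31/(3*(z - 3)) + 1/(3*z).
Integrate each term: A/(z−a) contributes A·log|z−a|.

log(z)/3 - 31*log(z - 3)/3 + 5*log(z - 2) + C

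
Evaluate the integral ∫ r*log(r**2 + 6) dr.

r**2*log(r**2 + 6)/2 - r**2/2 + 3*log(r**2 + 6) + C

Let u = r**2 + 6, so du = (2*r) dr.
The integral becomes (1/2)·∫ log(u) du; integrate by parts with u′=log(u), dv′=du.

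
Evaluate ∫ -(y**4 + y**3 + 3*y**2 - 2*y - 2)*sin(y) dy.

Use integration by parts with u = y**4 + y**3 + 3*y**2 - 2*y - 2, dv = -sin(y) dy, so v = cos(y).
Apply parts 4 times (tabular method): alternate signs, differentiate u down to 0, integrate dv up.

y**4*cos(y) - 4*y**3*sin(y) + y**3*cos(y) - 3*y**2*sin(y) - 9*y**2*cos(y) + 18*y*sin(y) - 8*y*cos(y) + 8*sin(y) + 16*cos(y) + C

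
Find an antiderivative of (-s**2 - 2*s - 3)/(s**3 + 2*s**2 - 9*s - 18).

-3*log(s - 3)/5 + 3*log(s + 2)/5 - log(s + 3) + C

Factor the denominator: (s - 3)*(s + 2)*(s + 3).
Partial-fraction decomposition: -1/(s + 3) + 3/(5*(s + 2)) - 3/(5*(s - 3)).
Integrate each term: A/(s−a) contributes A·log|s−a|.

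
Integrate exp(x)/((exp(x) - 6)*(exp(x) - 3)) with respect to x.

log(exp(x) - 6)/3 - log(exp(x) - 3)/3 + C

Let u = e^x, du = e^x dx.
The integral becomes ∫ du/((u-3)(u-6)); decompose into partial fractions.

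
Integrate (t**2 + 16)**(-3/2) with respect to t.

Substitute t = 4·tan(θ), so dt = 4·sec(θ)^2 dθ and the radical becomes sqrt(t**2 + 16) = 4·sec(θ) by the Pythagorean identity.
Integrate the resulting trig expression in θ, then back-substitute tan(θ) = t/4, sec(θ) = sqrt(t**2 + 16)/4 (absorbing any constant into C).

t/(16*sqrt(t**2 + 16)) + C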